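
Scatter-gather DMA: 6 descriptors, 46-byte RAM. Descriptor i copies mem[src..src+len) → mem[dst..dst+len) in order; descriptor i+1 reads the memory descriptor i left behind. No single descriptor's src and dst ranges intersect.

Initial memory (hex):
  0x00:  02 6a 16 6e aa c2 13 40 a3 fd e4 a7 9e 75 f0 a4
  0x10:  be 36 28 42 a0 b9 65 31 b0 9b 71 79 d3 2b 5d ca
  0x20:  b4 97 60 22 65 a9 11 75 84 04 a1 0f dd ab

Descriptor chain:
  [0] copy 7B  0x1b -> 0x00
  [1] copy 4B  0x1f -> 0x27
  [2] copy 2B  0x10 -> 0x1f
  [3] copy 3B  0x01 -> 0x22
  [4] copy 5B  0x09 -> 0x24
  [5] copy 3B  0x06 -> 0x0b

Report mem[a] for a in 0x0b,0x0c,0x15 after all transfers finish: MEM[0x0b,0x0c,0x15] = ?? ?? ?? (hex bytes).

MEM[0x0b,0x0c,0x15] = 97 40 b9

  after D0: wrote 7B at 0x00 = 79d32b5dcab497
  after D1: wrote 4B at 0x27 = cab49760
  after D2: wrote 2B at 0x1f = be36
  after D3: wrote 3B at 0x22 = d32b5d
  after D4: wrote 5B at 0x24 = fde4a79e75
  after D5: wrote 3B at 0x0b = 9740a3
query mem[0x0b]=0x97, mem[0x0c]=0x40, mem[0x15]=0xb9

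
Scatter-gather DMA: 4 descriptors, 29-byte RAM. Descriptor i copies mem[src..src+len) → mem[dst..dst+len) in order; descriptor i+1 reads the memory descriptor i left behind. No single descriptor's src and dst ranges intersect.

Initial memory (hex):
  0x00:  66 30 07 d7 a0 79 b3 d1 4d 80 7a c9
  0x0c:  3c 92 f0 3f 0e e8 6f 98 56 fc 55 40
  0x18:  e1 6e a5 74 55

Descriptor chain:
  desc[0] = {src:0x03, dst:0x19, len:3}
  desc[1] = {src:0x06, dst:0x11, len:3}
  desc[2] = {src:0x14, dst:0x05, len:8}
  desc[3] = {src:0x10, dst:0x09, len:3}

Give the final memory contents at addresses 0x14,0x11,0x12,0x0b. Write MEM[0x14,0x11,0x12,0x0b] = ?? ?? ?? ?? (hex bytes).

[0] 0x03->0x19 len=3 : d7 a0 79
[1] 0x06->0x11 len=3 : b3 d1 4d
[2] 0x14->0x05 len=8 : 56 fc 55 40 e1 d7 a0 79
[3] 0x10->0x09 len=3 : 0e b3 d1
query mem[0x14]=0x56, mem[0x11]=0xb3, mem[0x12]=0xd1, mem[0x0b]=0xd1

MEM[0x14,0x11,0x12,0x0b] = 56 b3 d1 d1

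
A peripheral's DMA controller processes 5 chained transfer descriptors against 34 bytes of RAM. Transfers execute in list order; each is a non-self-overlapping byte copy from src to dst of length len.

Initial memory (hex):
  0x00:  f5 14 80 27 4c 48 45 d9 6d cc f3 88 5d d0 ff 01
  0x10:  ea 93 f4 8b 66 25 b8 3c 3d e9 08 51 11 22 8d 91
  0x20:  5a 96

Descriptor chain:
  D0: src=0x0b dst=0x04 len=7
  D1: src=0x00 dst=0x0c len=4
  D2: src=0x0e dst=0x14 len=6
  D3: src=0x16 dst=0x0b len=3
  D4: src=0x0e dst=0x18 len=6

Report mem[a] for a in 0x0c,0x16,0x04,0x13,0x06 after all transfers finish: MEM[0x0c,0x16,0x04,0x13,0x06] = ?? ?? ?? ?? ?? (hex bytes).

MEM[0x0c,0x16,0x04,0x13,0x06] = 93 ea 88 8b d0

D0: mem[0x04..0x0a] <- [88 5d d0 ff 01 ea 93]
D1: mem[0x0c..0x0f] <- [f5 14 80 27]
D2: mem[0x14..0x19] <- [80 27 ea 93 f4 8b]
D3: mem[0x0b..0x0d] <- [ea 93 f4]
D4: mem[0x18..0x1d] <- [80 27 ea 93 f4 8b]
query mem[0x0c]=0x93, mem[0x16]=0xea, mem[0x04]=0x88, mem[0x13]=0x8b, mem[0x06]=0xd0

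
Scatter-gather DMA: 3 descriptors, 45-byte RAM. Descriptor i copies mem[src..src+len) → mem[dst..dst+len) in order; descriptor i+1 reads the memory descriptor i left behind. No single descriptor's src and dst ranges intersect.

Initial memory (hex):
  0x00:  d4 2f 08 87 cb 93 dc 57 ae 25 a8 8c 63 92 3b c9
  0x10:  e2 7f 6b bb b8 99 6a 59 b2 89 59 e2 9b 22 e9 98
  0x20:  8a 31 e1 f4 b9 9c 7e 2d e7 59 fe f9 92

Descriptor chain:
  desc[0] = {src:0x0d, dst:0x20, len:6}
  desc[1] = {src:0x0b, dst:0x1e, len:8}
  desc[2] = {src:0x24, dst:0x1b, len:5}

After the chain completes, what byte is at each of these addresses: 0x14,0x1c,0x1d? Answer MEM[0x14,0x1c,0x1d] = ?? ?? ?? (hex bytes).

MEM[0x14,0x1c,0x1d] = b8 6b 7e

[0] 0x0d->0x20 len=6 : 92 3b c9 e2 7f 6b
[1] 0x0b->0x1e len=8 : 8c 63 92 3b c9 e2 7f 6b
[2] 0x24->0x1b len=5 : 7f 6b 7e 2d e7
query mem[0x14]=0xb8, mem[0x1c]=0x6b, mem[0x1d]=0x7e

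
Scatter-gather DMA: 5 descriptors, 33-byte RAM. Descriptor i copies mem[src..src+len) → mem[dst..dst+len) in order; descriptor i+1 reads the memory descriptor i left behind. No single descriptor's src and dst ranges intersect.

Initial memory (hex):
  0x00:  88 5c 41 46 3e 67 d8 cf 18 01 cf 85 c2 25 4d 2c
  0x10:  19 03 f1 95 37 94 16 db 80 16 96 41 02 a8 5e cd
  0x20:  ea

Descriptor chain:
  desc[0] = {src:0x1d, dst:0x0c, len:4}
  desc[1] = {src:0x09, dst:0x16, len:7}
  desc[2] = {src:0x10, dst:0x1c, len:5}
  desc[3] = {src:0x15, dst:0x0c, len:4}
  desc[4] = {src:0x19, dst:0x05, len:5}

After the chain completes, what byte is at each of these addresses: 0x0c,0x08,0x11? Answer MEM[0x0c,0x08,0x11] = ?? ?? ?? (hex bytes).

MEM[0x0c,0x08,0x11] = 94 19 03

D0: mem[0x0c..0x0f] <- [a8 5e cd ea]
D1: mem[0x16..0x1c] <- [01 cf 85 a8 5e cd ea]
D2: mem[0x1c..0x20] <- [19 03 f1 95 37]
D3: mem[0x0c..0x0f] <- [94 01 cf 85]
D4: mem[0x05..0x09] <- [a8 5e cd 19 03]
query mem[0x0c]=0x94, mem[0x08]=0x19, mem[0x11]=0x03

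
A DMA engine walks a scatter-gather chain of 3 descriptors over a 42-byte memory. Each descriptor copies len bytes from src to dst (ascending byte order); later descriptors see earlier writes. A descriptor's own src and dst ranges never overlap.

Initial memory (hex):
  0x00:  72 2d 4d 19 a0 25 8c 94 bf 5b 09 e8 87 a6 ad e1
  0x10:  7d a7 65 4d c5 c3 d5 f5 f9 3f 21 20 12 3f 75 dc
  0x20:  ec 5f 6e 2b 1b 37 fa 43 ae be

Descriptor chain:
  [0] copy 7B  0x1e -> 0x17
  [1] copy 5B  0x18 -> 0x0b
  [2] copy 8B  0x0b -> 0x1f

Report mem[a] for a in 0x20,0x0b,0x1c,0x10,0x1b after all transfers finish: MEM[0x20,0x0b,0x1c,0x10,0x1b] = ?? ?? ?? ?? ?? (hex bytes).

MEM[0x20,0x0b,0x1c,0x10,0x1b] = ec dc 2b 7d 6e

  after D0: wrote 7B at 0x17 = 75dcec5f6e2b1b
  after D1: wrote 5B at 0x0b = dcec5f6e2b
  after D2: wrote 8B at 0x1f = dcec5f6e2b7da765
query mem[0x20]=0xec, mem[0x0b]=0xdc, mem[0x1c]=0x2b, mem[0x10]=0x7d, mem[0x1b]=0x6e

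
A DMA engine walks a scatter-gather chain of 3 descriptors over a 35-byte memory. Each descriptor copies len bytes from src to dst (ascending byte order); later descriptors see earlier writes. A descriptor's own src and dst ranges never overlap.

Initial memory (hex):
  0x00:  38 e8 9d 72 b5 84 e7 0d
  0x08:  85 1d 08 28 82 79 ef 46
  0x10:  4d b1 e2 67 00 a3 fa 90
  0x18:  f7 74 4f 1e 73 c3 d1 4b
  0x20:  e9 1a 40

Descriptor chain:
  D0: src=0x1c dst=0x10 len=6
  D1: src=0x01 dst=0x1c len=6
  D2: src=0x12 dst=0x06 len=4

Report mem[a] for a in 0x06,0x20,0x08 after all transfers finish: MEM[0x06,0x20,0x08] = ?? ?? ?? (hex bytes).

MEM[0x06,0x20,0x08] = d1 84 e9

  after D0: wrote 6B at 0x10 = 73c3d14be91a
  after D1: wrote 6B at 0x1c = e89d72b584e7
  after D2: wrote 4B at 0x06 = d14be91a
query mem[0x06]=0xd1, mem[0x20]=0x84, mem[0x08]=0xe9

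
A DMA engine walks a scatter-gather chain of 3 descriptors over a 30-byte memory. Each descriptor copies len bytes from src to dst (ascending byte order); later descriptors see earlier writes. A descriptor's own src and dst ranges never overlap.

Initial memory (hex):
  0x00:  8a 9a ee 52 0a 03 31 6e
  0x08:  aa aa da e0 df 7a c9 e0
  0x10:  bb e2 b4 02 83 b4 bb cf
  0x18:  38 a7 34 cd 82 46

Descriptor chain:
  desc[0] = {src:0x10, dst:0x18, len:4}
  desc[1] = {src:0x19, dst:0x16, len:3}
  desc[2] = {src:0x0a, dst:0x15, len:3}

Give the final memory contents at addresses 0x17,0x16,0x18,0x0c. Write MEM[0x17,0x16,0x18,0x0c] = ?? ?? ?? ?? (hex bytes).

#0 dst[0x18+4] := {0xbb,0xe2,0xb4,0x02}
#1 dst[0x16+3] := {0xe2,0xb4,0x02}
#2 dst[0x15+3] := {0xda,0xe0,0xdf}
query mem[0x17]=0xdf, mem[0x16]=0xe0, mem[0x18]=0x02, mem[0x0c]=0xdf

MEM[0x17,0x16,0x18,0x0c] = df e0 02 df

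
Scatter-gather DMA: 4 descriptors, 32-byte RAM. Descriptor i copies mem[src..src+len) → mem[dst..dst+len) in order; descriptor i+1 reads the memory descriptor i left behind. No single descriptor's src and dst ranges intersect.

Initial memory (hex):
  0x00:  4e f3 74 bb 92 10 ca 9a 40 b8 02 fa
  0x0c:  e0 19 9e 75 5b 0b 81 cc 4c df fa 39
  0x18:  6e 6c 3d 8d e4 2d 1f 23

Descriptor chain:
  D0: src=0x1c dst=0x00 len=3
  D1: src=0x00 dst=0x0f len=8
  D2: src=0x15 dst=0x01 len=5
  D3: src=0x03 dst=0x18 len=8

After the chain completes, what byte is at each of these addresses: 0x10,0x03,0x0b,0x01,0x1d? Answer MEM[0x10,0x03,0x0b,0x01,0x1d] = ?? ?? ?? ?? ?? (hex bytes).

MEM[0x10,0x03,0x0b,0x01,0x1d] = 2d 39 fa ca 40

[0] 0x1c->0x00 len=3 : e4 2d 1f
[1] 0x00->0x0f len=8 : e4 2d 1f bb 92 10 ca 9a
[2] 0x15->0x01 len=5 : ca 9a 39 6e 6c
[3] 0x03->0x18 len=8 : 39 6e 6c ca 9a 40 b8 02
query mem[0x10]=0x2d, mem[0x03]=0x39, mem[0x0b]=0xfa, mem[0x01]=0xca, mem[0x1d]=0x40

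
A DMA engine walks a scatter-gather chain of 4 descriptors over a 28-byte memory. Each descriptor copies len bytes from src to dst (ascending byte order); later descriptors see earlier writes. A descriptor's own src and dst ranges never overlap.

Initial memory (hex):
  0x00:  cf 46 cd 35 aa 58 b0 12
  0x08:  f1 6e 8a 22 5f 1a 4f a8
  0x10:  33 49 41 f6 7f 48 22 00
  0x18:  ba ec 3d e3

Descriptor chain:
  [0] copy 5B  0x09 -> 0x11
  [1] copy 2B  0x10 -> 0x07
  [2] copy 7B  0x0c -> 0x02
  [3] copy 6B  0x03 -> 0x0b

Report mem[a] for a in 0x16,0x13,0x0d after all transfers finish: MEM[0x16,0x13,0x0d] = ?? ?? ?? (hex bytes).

MEM[0x16,0x13,0x0d] = 22 22 a8

[0] 0x09->0x11 len=5 : 6e 8a 22 5f 1a
[1] 0x10->0x07 len=2 : 33 6e
[2] 0x0c->0x02 len=7 : 5f 1a 4f a8 33 6e 8a
[3] 0x03->0x0b len=6 : 1a 4f a8 33 6e 8a
query mem[0x16]=0x22, mem[0x13]=0x22, mem[0x0d]=0xa8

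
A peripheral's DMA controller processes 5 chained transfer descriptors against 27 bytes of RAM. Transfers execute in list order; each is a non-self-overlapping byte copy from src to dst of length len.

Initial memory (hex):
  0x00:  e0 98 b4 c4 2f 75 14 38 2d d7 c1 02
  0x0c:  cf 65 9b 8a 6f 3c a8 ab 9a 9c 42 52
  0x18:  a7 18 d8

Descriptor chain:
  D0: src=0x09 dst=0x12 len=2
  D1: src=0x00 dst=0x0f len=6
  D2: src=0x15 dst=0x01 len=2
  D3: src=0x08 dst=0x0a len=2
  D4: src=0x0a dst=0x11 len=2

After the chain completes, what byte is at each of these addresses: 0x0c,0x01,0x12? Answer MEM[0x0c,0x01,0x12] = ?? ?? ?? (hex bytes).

MEM[0x0c,0x01,0x12] = cf 9c d7

[0] 0x09->0x12 len=2 : d7 c1
[1] 0x00->0x0f len=6 : e0 98 b4 c4 2f 75
[2] 0x15->0x01 len=2 : 9c 42
[3] 0x08->0x0a len=2 : 2d d7
[4] 0x0a->0x11 len=2 : 2d d7
query mem[0x0c]=0xcf, mem[0x01]=0x9c, mem[0x12]=0xd7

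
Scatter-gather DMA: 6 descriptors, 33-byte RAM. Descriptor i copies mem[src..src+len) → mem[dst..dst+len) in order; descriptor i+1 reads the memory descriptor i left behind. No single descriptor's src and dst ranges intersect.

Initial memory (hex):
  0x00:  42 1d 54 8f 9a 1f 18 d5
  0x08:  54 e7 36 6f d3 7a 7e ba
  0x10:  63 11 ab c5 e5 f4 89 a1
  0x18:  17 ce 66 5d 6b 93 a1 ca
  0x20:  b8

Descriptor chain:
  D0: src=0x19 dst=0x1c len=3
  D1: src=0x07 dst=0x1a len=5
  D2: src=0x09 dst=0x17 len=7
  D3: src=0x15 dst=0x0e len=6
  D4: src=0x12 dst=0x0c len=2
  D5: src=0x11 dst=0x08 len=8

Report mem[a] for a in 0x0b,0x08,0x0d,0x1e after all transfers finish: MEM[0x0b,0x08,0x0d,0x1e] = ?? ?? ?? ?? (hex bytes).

MEM[0x0b,0x08,0x0d,0x1e] = e5 36 89 6f

[0] 0x19->0x1c len=3 : ce 66 5d
[1] 0x07->0x1a len=5 : d5 54 e7 36 6f
[2] 0x09->0x17 len=7 : e7 36 6f d3 7a 7e ba
[3] 0x15->0x0e len=6 : f4 89 e7 36 6f d3
[4] 0x12->0x0c len=2 : 6f d3
[5] 0x11->0x08 len=8 : 36 6f d3 e5 f4 89 e7 36
query mem[0x0b]=0xe5, mem[0x08]=0x36, mem[0x0d]=0x89, mem[0x1e]=0x6f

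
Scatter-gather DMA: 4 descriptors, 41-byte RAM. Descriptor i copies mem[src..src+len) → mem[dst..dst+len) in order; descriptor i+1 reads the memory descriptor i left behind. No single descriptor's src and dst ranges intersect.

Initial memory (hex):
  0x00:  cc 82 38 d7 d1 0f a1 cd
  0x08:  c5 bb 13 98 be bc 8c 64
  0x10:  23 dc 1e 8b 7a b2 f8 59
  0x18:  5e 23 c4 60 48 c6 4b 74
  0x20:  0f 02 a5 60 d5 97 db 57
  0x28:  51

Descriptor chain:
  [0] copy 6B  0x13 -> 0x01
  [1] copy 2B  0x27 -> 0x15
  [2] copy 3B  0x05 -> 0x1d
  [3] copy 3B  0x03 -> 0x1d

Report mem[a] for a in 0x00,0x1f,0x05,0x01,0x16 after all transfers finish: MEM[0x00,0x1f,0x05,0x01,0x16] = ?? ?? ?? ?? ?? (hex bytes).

#0 dst[0x01+6] := {0x8b,0x7a,0xb2,0xf8,0x59,0x5e}
#1 dst[0x15+2] := {0x57,0x51}
#2 dst[0x1d+3] := {0x59,0x5e,0xcd}
#3 dst[0x1d+3] := {0xb2,0xf8,0x59}
query mem[0x00]=0xcc, mem[0x1f]=0x59, mem[0x05]=0x59, mem[0x01]=0x8b, mem[0x16]=0x51

MEM[0x00,0x1f,0x05,0x01,0x16] = cc 59 59 8b 51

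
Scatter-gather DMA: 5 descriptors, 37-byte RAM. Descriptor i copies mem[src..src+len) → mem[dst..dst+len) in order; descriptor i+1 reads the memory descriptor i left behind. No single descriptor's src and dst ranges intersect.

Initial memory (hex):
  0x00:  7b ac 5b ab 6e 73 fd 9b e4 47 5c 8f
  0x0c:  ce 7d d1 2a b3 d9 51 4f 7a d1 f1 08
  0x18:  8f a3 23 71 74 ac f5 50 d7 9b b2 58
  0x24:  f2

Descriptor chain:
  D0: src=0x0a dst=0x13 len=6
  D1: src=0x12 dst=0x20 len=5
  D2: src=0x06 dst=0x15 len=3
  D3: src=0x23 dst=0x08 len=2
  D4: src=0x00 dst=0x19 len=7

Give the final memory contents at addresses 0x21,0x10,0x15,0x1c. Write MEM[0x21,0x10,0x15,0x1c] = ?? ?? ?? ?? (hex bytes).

[0] 0x0a->0x13 len=6 : 5c 8f ce 7d d1 2a
[1] 0x12->0x20 len=5 : 51 5c 8f ce 7d
[2] 0x06->0x15 len=3 : fd 9b e4
[3] 0x23->0x08 len=2 : ce 7d
[4] 0x00->0x19 len=7 : 7b ac 5b ab 6e 73 fd
query mem[0x21]=0x5c, mem[0x10]=0xb3, mem[0x15]=0xfd, mem[0x1c]=0xab

MEM[0x21,0x10,0x15,0x1c] = 5c b3 fd ab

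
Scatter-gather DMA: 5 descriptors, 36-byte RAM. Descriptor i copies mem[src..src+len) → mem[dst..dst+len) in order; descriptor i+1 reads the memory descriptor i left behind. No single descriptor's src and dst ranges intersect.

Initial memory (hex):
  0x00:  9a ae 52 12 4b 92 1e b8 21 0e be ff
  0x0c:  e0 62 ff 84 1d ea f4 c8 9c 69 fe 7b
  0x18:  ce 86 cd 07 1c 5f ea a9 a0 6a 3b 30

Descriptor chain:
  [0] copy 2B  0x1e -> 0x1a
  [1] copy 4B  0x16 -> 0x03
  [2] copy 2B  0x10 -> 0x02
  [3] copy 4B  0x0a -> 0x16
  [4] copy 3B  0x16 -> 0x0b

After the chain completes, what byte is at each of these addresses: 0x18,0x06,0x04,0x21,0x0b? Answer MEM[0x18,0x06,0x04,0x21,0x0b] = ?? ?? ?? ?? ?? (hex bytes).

MEM[0x18,0x06,0x04,0x21,0x0b] = e0 86 7b 6a be

#0 dst[0x1a+2] := {0xea,0xa9}
#1 dst[0x03+4] := {0xfe,0x7b,0xce,0x86}
#2 dst[0x02+2] := {0x1d,0xea}
#3 dst[0x16+4] := {0xbe,0xff,0xe0,0x62}
#4 dst[0x0b+3] := {0xbe,0xff,0xe0}
query mem[0x18]=0xe0, mem[0x06]=0x86, mem[0x04]=0x7b, mem[0x21]=0x6a, mem[0x0b]=0xbe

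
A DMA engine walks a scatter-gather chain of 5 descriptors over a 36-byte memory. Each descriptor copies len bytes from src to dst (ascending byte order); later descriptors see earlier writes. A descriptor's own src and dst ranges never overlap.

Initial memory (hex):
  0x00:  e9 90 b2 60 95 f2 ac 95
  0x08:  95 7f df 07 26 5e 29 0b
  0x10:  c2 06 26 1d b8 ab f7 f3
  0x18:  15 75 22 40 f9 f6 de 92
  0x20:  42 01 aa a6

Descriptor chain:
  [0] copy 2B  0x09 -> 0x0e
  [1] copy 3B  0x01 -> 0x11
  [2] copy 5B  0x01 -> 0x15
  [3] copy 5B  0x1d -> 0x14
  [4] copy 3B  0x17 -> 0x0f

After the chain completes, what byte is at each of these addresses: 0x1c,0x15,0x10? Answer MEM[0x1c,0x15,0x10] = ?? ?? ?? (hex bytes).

MEM[0x1c,0x15,0x10] = f9 de 01

D0: mem[0x0e..0x0f] <- [7f df]
D1: mem[0x11..0x13] <- [90 b2 60]
D2: mem[0x15..0x19] <- [90 b2 60 95 f2]
D3: mem[0x14..0x18] <- [f6 de 92 42 01]
D4: mem[0x0f..0x11] <- [42 01 f2]
query mem[0x1c]=0xf9, mem[0x15]=0xde, mem[0x10]=0x01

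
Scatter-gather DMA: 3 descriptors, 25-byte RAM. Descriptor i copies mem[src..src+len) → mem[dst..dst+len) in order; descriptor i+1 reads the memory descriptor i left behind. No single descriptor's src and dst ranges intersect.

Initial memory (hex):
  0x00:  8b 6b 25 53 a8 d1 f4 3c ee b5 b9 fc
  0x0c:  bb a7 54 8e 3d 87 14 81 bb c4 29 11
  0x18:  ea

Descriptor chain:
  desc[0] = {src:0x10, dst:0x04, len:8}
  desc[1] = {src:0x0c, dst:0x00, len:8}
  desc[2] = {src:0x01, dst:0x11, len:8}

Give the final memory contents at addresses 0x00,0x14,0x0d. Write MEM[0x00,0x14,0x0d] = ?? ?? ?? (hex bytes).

[0] 0x10->0x04 len=8 : 3d 87 14 81 bb c4 29 11
[1] 0x0c->0x00 len=8 : bb a7 54 8e 3d 87 14 81
[2] 0x01->0x11 len=8 : a7 54 8e 3d 87 14 81 bb
query mem[0x00]=0xbb, mem[0x14]=0x3d, mem[0x0d]=0xa7

MEM[0x00,0x14,0x0d] = bb 3d a7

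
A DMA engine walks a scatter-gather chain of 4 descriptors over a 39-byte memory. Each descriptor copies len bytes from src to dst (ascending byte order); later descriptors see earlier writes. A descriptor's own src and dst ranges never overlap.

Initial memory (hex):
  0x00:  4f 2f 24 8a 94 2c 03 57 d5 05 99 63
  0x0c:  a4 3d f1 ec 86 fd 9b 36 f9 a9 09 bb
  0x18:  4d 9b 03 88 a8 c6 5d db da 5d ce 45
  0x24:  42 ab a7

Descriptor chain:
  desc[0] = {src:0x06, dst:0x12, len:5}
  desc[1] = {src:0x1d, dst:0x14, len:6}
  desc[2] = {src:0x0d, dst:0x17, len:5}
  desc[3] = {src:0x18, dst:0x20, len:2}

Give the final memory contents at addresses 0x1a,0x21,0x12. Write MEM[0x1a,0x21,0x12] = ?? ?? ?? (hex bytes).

  after D0: wrote 5B at 0x12 = 0357d50599
  after D1: wrote 6B at 0x14 = c65ddbda5dce
  after D2: wrote 5B at 0x17 = 3df1ec86fd
  after D3: wrote 2B at 0x20 = f1ec
query mem[0x1a]=0x86, mem[0x21]=0xec, mem[0x12]=0x03

MEM[0x1a,0x21,0x12] = 86 ec 03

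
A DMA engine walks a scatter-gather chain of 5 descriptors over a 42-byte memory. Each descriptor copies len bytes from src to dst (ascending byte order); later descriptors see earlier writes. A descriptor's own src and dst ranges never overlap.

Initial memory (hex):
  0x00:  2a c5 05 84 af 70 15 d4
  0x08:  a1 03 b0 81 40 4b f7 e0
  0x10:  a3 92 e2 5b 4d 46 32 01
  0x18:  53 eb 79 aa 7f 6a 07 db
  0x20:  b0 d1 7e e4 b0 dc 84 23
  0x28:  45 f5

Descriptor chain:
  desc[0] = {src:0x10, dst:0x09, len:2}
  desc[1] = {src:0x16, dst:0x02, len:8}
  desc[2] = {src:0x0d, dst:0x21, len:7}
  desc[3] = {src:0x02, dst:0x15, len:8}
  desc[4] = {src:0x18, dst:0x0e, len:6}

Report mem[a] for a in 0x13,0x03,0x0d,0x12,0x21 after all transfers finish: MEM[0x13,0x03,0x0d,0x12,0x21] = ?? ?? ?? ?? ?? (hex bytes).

D0: mem[0x09..0x0a] <- [a3 92]
D1: mem[0x02..0x09] <- [32 01 53 eb 79 aa 7f 6a]
D2: mem[0x21..0x27] <- [4b f7 e0 a3 92 e2 5b]
D3: mem[0x15..0x1c] <- [32 01 53 eb 79 aa 7f 6a]
D4: mem[0x0e..0x13] <- [eb 79 aa 7f 6a 6a]
query mem[0x13]=0x6a, mem[0x03]=0x01, mem[0x0d]=0x4b, mem[0x12]=0x6a, mem[0x21]=0x4b

MEM[0x13,0x03,0x0d,0x12,0x21] = 6a 01 4b 6a 4b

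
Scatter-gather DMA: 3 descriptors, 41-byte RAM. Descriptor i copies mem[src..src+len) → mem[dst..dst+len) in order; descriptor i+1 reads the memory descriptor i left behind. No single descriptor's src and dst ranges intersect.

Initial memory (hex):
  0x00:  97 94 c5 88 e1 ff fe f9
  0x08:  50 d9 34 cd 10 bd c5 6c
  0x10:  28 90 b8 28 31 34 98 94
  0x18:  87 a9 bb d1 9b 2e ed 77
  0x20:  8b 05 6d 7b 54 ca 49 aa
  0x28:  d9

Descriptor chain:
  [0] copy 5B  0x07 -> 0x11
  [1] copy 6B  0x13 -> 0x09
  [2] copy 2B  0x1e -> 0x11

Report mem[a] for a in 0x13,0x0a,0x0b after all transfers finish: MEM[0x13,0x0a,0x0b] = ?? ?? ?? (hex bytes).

  after D0: wrote 5B at 0x11 = f950d934cd
  after D1: wrote 6B at 0x09 = d934cd989487
  after D2: wrote 2B at 0x11 = ed77
query mem[0x13]=0xd9, mem[0x0a]=0x34, mem[0x0b]=0xcd

MEM[0x13,0x0a,0x0b] = d9 34 cd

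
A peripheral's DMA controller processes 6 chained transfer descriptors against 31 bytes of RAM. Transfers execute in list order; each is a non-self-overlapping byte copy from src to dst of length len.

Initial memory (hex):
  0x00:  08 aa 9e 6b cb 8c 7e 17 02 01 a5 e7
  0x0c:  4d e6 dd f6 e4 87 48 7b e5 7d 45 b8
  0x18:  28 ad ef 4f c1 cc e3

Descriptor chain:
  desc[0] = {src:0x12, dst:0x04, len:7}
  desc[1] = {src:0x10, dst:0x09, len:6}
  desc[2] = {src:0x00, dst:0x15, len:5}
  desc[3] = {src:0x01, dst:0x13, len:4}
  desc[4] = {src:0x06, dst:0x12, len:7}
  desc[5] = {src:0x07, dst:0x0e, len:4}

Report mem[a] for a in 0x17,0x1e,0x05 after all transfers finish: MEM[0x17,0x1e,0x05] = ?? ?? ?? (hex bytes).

  after D0: wrote 7B at 0x04 = 487be57d45b828
  after D1: wrote 6B at 0x09 = e487487be57d
  after D2: wrote 5B at 0x15 = 08aa9e6b48
  after D3: wrote 4B at 0x13 = aa9e6b48
  after D4: wrote 7B at 0x12 = e57d45e487487b
  after D5: wrote 4B at 0x0e = 7d45e487
query mem[0x17]=0x48, mem[0x1e]=0xe3, mem[0x05]=0x7b

MEM[0x17,0x1e,0x05] = 48 e3 7b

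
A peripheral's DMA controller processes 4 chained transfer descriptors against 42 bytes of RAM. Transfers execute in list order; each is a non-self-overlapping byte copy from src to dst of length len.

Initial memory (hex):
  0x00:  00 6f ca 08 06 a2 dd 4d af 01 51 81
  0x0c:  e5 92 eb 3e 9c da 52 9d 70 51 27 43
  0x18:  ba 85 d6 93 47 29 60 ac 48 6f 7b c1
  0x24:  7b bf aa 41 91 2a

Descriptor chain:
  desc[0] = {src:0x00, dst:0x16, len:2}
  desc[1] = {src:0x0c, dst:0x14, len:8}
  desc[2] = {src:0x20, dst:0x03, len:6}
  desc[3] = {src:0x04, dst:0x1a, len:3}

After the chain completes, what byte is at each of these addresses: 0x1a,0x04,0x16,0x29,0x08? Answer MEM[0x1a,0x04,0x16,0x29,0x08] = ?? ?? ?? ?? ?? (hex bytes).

MEM[0x1a,0x04,0x16,0x29,0x08] = 6f 6f eb 2a bf

D0: mem[0x16..0x17] <- [00 6f]
D1: mem[0x14..0x1b] <- [e5 92 eb 3e 9c da 52 9d]
D2: mem[0x03..0x08] <- [48 6f 7b c1 7b bf]
D3: mem[0x1a..0x1c] <- [6f 7b c1]
query mem[0x1a]=0x6f, mem[0x04]=0x6f, mem[0x16]=0xeb, mem[0x29]=0x2a, mem[0x08]=0xbf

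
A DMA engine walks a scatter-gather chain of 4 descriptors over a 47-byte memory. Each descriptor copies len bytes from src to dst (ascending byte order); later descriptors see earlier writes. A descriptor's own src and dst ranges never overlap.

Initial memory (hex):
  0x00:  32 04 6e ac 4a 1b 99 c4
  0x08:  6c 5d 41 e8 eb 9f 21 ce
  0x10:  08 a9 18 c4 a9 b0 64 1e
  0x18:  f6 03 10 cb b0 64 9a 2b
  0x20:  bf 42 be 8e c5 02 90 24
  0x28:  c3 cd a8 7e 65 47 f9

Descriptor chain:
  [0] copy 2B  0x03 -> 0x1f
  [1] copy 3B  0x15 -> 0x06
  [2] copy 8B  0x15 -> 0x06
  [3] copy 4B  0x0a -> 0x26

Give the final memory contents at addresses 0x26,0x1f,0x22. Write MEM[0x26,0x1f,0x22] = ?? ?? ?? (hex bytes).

MEM[0x26,0x1f,0x22] = 03 ac be

[0] 0x03->0x1f len=2 : ac 4a
[1] 0x15->0x06 len=3 : b0 64 1e
[2] 0x15->0x06 len=8 : b0 64 1e f6 03 10 cb b0
[3] 0x0a->0x26 len=4 : 03 10 cb b0
query mem[0x26]=0x03, mem[0x1f]=0xac, mem[0x22]=0xbe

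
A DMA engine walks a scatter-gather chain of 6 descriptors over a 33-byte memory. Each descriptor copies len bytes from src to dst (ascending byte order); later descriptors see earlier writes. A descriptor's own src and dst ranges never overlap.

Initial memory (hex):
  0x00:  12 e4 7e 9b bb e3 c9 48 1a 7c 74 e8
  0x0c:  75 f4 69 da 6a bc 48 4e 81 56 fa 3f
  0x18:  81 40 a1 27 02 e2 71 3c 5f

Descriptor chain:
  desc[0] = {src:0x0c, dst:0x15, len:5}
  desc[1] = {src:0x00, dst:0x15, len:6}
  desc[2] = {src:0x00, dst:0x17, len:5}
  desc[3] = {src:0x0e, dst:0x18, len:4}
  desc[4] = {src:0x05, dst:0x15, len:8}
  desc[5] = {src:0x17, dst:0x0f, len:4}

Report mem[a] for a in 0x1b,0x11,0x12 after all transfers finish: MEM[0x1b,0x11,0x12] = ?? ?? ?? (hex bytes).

MEM[0x1b,0x11,0x12] = e8 7c 74

  after D0: wrote 5B at 0x15 = 75f469da6a
  after D1: wrote 6B at 0x15 = 12e47e9bbbe3
  after D2: wrote 5B at 0x17 = 12e47e9bbb
  after D3: wrote 4B at 0x18 = 69da6abc
  after D4: wrote 8B at 0x15 = e3c9481a7c74e875
  after D5: wrote 4B at 0x0f = 481a7c74
query mem[0x1b]=0xe8, mem[0x11]=0x7c, mem[0x12]=0x74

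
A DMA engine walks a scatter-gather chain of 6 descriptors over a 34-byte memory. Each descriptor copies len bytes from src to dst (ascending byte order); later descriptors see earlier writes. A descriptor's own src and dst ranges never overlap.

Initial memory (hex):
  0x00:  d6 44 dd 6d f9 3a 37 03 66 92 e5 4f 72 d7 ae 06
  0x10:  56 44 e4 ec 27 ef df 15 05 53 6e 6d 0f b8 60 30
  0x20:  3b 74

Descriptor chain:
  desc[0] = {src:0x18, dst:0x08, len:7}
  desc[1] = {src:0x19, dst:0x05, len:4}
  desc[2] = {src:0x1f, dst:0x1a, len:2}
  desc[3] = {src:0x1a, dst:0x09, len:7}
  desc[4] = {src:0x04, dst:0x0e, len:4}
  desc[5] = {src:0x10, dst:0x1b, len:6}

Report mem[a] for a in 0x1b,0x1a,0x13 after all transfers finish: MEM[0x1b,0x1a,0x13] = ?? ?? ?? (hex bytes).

MEM[0x1b,0x1a,0x13] = 6e 30 ec

D0: mem[0x08..0x0e] <- [05 53 6e 6d 0f b8 60]
D1: mem[0x05..0x08] <- [53 6e 6d 0f]
D2: mem[0x1a..0x1b] <- [30 3b]
D3: mem[0x09..0x0f] <- [30 3b 0f b8 60 30 3b]
D4: mem[0x0e..0x11] <- [f9 53 6e 6d]
D5: mem[0x1b..0x20] <- [6e 6d e4 ec 27 ef]
query mem[0x1b]=0x6e, mem[0x1a]=0x30, mem[0x13]=0xec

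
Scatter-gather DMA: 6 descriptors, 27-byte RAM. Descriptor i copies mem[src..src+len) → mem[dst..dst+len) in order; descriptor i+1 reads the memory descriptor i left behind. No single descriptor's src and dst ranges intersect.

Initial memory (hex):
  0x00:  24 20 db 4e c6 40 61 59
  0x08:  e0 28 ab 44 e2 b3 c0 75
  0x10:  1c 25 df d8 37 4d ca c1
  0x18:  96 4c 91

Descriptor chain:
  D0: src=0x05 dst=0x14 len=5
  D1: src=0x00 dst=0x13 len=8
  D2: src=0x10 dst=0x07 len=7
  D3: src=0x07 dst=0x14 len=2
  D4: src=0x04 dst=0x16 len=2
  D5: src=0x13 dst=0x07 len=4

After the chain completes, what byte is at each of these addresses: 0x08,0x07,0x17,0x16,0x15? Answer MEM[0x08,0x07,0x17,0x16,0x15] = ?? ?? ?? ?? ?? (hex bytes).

#0 dst[0x14+5] := {0x40,0x61,0x59,0xe0,0x28}
#1 dst[0x13+8] := {0x24,0x20,0xdb,0x4e,0xc6,0x40,0x61,0x59}
#2 dst[0x07+7] := {0x1c,0x25,0xdf,0x24,0x20,0xdb,0x4e}
#3 dst[0x14+2] := {0x1c,0x25}
#4 dst[0x16+2] := {0xc6,0x40}
#5 dst[0x07+4] := {0x24,0x1c,0x25,0xc6}
query mem[0x08]=0x1c, mem[0x07]=0x24, mem[0x17]=0x40, mem[0x16]=0xc6, mem[0x15]=0x25

MEM[0x08,0x07,0x17,0x16,0x15] = 1c 24 40 c6 25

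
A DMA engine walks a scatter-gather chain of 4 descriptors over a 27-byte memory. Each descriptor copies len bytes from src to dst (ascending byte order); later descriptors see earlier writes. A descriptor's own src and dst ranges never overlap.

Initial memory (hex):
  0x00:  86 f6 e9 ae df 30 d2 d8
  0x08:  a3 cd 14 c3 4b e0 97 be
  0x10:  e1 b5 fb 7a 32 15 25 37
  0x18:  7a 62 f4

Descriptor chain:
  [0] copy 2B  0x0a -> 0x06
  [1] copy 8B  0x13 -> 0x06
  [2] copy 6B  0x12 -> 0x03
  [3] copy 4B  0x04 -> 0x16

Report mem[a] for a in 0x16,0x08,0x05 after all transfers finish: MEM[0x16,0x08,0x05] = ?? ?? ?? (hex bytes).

D0: mem[0x06..0x07] <- [14 c3]
D1: mem[0x06..0x0d] <- [7a 32 15 25 37 7a 62 f4]
D2: mem[0x03..0x08] <- [fb 7a 32 15 25 37]
D3: mem[0x16..0x19] <- [7a 32 15 25]
query mem[0x16]=0x7a, mem[0x08]=0x37, mem[0x05]=0x32

MEM[0x16,0x08,0x05] = 7a 37 32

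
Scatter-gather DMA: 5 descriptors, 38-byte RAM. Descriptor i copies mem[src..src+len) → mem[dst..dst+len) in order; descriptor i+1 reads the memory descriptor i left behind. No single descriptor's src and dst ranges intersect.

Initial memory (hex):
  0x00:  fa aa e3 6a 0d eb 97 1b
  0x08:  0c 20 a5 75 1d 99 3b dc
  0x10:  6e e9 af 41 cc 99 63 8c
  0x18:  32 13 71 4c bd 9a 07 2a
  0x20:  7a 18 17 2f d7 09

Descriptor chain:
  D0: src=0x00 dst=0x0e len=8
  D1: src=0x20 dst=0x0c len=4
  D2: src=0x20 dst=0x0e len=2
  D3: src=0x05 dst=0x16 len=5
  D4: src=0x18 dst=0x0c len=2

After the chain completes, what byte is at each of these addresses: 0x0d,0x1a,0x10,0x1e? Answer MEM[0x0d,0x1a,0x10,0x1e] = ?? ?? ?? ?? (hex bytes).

D0: mem[0x0e..0x15] <- [fa aa e3 6a 0d eb 97 1b]
D1: mem[0x0c..0x0f] <- [7a 18 17 2f]
D2: mem[0x0e..0x0f] <- [7a 18]
D3: mem[0x16..0x1a] <- [eb 97 1b 0c 20]
D4: mem[0x0c..0x0d] <- [1b 0c]
query mem[0x0d]=0x0c, mem[0x1a]=0x20, mem[0x10]=0xe3, mem[0x1e]=0x07

MEM[0x0d,0x1a,0x10,0x1e] = 0c 20 e3 07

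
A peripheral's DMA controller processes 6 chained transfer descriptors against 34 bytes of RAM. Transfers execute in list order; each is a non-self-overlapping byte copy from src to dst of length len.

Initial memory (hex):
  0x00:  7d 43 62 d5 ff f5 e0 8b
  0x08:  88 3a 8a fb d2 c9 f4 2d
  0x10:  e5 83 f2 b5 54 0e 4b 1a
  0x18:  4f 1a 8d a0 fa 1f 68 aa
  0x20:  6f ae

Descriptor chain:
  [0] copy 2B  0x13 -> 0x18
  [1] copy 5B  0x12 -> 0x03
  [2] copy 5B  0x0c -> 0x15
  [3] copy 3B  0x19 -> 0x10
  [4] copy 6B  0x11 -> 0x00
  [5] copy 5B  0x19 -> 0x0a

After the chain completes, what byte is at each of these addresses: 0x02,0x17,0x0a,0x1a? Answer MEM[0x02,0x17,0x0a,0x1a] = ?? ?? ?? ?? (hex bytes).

MEM[0x02,0x17,0x0a,0x1a] = b5 f4 e5 8d

#0 dst[0x18+2] := {0xb5,0x54}
#1 dst[0x03+5] := {0xf2,0xb5,0x54,0x0e,0x4b}
#2 dst[0x15+5] := {0xd2,0xc9,0xf4,0x2d,0xe5}
#3 dst[0x10+3] := {0xe5,0x8d,0xa0}
#4 dst[0x00+6] := {0x8d,0xa0,0xb5,0x54,0xd2,0xc9}
#5 dst[0x0a+5] := {0xe5,0x8d,0xa0,0xfa,0x1f}
query mem[0x02]=0xb5, mem[0x17]=0xf4, mem[0x0a]=0xe5, mem[0x1a]=0x8d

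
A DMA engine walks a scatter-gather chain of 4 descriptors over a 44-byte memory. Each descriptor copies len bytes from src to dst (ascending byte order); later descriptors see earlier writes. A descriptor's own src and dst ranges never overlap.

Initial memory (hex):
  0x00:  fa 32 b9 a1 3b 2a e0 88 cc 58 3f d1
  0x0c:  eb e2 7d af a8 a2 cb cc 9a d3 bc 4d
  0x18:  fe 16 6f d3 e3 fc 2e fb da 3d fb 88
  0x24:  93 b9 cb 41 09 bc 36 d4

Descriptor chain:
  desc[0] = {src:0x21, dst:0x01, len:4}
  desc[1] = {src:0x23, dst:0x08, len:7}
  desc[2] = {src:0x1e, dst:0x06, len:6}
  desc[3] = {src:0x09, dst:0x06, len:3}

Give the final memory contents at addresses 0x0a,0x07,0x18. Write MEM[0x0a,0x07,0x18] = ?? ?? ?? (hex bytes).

  after D0: wrote 4B at 0x01 = 3dfb8893
  after D1: wrote 7B at 0x08 = 8893b9cb4109bc
  after D2: wrote 6B at 0x06 = 2efbda3dfb88
  after D3: wrote 3B at 0x06 = 3dfb88
query mem[0x0a]=0xfb, mem[0x07]=0xfb, mem[0x18]=0xfe

MEM[0x0a,0x07,0x18] = fb fb fe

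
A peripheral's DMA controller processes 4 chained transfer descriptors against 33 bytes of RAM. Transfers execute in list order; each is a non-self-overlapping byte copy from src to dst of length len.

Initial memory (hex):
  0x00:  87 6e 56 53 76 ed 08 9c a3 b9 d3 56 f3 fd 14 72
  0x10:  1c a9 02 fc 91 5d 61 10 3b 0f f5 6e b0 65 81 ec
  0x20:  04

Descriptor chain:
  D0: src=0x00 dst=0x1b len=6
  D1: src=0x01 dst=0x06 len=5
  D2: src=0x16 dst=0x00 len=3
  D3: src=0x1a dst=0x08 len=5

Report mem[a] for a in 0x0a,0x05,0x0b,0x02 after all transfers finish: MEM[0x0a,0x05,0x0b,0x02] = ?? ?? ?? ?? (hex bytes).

[0] 0x00->0x1b len=6 : 87 6e 56 53 76 ed
[1] 0x01->0x06 len=5 : 6e 56 53 76 ed
[2] 0x16->0x00 len=3 : 61 10 3b
[3] 0x1a->0x08 len=5 : f5 87 6e 56 53
query mem[0x0a]=0x6e, mem[0x05]=0xed, mem[0x0b]=0x56, mem[0x02]=0x3b

MEM[0x0a,0x05,0x0b,0x02] = 6e ed 56 3b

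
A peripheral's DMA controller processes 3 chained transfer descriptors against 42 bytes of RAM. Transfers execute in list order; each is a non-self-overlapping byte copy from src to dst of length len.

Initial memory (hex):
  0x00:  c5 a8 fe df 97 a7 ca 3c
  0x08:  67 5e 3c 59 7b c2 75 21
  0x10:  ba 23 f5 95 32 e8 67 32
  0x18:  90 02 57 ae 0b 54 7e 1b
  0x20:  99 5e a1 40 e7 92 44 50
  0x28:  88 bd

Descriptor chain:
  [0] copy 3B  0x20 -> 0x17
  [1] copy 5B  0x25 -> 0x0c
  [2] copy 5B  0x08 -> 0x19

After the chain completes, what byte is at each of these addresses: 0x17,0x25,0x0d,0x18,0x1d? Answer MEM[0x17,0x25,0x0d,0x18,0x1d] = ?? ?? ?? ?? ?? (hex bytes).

MEM[0x17,0x25,0x0d,0x18,0x1d] = 99 92 44 5e 92

[0] 0x20->0x17 len=3 : 99 5e a1
[1] 0x25->0x0c len=5 : 92 44 50 88 bd
[2] 0x08->0x19 len=5 : 67 5e 3c 59 92
query mem[0x17]=0x99, mem[0x25]=0x92, mem[0x0d]=0x44, mem[0x18]=0x5e, mem[0x1d]=0x92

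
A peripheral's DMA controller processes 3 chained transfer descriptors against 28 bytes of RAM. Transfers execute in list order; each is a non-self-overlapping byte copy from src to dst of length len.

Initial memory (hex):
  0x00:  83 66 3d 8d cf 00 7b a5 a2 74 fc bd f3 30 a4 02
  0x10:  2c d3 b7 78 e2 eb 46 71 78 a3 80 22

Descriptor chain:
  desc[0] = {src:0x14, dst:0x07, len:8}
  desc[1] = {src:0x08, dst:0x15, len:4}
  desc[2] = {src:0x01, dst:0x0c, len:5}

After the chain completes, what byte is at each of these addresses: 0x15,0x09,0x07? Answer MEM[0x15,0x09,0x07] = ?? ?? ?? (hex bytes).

MEM[0x15,0x09,0x07] = eb 46 e2

  after D0: wrote 8B at 0x07 = e2eb467178a38022
  after D1: wrote 4B at 0x15 = eb467178
  after D2: wrote 5B at 0x0c = 663d8dcf00
query mem[0x15]=0xeb, mem[0x09]=0x46, mem[0x07]=0xe2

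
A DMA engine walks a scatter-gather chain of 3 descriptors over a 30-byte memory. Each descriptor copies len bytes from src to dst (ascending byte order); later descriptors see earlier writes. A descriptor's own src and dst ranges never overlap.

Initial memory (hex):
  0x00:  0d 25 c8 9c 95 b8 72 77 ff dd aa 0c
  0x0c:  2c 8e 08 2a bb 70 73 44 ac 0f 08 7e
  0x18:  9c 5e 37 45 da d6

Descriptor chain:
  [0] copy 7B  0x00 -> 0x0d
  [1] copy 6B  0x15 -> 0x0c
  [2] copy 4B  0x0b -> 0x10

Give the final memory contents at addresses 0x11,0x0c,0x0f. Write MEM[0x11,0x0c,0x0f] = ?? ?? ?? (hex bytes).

MEM[0x11,0x0c,0x0f] = 0f 0f 9c

D0: mem[0x0d..0x13] <- [0d 25 c8 9c 95 b8 72]
D1: mem[0x0c..0x11] <- [0f 08 7e 9c 5e 37]
D2: mem[0x10..0x13] <- [0c 0f 08 7e]
query mem[0x11]=0x0f, mem[0x0c]=0x0f, mem[0x0f]=0x9c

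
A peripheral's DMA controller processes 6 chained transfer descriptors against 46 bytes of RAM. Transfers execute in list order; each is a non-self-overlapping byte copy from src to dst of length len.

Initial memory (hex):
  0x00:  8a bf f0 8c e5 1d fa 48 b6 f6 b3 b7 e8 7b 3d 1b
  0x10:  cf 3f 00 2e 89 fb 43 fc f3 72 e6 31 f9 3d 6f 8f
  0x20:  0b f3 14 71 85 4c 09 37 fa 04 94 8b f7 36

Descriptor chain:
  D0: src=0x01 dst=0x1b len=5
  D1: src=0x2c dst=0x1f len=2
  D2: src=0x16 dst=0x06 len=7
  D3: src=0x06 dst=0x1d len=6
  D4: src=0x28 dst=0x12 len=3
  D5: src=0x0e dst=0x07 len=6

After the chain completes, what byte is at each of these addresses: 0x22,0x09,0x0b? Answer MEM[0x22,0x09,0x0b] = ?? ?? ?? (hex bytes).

[0] 0x01->0x1b len=5 : bf f0 8c e5 1d
[1] 0x2c->0x1f len=2 : f7 36
[2] 0x16->0x06 len=7 : 43 fc f3 72 e6 bf f0
[3] 0x06->0x1d len=6 : 43 fc f3 72 e6 bf
[4] 0x28->0x12 len=3 : fa 04 94
[5] 0x0e->0x07 len=6 : 3d 1b cf 3f fa 04
query mem[0x22]=0xbf, mem[0x09]=0xcf, mem[0x0b]=0xfa

MEM[0x22,0x09,0x0b] = bf cf fa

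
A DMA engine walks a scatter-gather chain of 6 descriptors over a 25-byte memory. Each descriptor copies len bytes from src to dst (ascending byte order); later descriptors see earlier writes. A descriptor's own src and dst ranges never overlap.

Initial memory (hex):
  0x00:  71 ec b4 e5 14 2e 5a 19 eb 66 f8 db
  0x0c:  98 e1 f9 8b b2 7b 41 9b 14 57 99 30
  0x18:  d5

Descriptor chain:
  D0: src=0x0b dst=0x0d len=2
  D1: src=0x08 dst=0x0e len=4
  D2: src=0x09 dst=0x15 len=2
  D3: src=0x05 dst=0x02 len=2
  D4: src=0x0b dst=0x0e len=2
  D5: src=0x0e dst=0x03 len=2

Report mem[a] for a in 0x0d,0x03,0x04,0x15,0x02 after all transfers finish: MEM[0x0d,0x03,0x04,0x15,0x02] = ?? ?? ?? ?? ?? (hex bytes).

MEM[0x0d,0x03,0x04,0x15,0x02] = db db 98 66 2e

[0] 0x0b->0x0d len=2 : db 98
[1] 0x08->0x0e len=4 : eb 66 f8 db
[2] 0x09->0x15 len=2 : 66 f8
[3] 0x05->0x02 len=2 : 2e 5a
[4] 0x0b->0x0e len=2 : db 98
[5] 0x0e->0x03 len=2 : db 98
query mem[0x0d]=0xdb, mem[0x03]=0xdb, mem[0x04]=0x98, mem[0x15]=0x66, mem[0x02]=0x2e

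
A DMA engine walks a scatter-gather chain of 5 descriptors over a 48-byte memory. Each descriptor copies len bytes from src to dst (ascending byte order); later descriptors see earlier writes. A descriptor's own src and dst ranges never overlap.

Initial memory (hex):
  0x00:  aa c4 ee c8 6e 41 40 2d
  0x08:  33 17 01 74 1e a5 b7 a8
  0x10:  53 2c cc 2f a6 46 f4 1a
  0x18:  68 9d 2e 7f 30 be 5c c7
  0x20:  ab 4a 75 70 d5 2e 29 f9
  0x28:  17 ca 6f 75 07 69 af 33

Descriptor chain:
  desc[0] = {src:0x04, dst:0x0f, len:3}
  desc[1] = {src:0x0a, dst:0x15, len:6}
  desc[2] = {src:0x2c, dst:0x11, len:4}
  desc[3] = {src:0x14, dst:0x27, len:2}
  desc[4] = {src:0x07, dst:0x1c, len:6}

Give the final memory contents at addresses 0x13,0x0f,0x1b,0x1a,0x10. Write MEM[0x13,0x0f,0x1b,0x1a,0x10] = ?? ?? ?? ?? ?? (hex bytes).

MEM[0x13,0x0f,0x1b,0x1a,0x10] = af 6e 7f 6e 41

[0] 0x04->0x0f len=3 : 6e 41 40
[1] 0x0a->0x15 len=6 : 01 74 1e a5 b7 6e
[2] 0x2c->0x11 len=4 : 07 69 af 33
[3] 0x14->0x27 len=2 : 33 01
[4] 0x07->0x1c len=6 : 2d 33 17 01 74 1e
query mem[0x13]=0xaf, mem[0x0f]=0x6e, mem[0x1b]=0x7f, mem[0x1a]=0x6e, mem[0x10]=0x41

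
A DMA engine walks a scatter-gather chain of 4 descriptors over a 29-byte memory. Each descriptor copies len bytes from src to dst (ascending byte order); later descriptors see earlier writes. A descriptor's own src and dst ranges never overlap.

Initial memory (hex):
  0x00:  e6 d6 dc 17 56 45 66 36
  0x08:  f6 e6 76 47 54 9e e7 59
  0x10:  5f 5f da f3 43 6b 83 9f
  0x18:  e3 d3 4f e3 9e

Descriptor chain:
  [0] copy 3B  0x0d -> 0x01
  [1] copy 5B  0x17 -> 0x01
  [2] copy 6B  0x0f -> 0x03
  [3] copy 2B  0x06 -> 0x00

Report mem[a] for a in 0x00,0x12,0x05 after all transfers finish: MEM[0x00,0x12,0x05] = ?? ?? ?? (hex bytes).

  after D0: wrote 3B at 0x01 = 9ee759
  after D1: wrote 5B at 0x01 = 9fe3d34fe3
  after D2: wrote 6B at 0x03 = 595f5fdaf343
  after D3: wrote 2B at 0x00 = daf3
query mem[0x00]=0xda, mem[0x12]=0xda, mem[0x05]=0x5f

MEM[0x00,0x12,0x05] = da da 5f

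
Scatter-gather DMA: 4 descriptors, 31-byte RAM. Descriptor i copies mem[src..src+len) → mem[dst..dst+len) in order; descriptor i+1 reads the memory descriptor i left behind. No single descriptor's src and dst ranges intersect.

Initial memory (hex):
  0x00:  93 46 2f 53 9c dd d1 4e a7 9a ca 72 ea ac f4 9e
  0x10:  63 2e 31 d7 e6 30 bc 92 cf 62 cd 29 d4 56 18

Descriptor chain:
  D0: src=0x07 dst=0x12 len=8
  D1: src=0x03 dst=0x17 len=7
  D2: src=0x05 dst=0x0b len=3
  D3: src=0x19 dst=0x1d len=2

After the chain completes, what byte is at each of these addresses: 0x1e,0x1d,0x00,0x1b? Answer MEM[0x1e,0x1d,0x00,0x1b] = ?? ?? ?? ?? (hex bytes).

MEM[0x1e,0x1d,0x00,0x1b] = d1 dd 93 4e

[0] 0x07->0x12 len=8 : 4e a7 9a ca 72 ea ac f4
[1] 0x03->0x17 len=7 : 53 9c dd d1 4e a7 9a
[2] 0x05->0x0b len=3 : dd d1 4e
[3] 0x19->0x1d len=2 : dd d1
query mem[0x1e]=0xd1, mem[0x1d]=0xdd, mem[0x00]=0x93, mem[0x1b]=0x4e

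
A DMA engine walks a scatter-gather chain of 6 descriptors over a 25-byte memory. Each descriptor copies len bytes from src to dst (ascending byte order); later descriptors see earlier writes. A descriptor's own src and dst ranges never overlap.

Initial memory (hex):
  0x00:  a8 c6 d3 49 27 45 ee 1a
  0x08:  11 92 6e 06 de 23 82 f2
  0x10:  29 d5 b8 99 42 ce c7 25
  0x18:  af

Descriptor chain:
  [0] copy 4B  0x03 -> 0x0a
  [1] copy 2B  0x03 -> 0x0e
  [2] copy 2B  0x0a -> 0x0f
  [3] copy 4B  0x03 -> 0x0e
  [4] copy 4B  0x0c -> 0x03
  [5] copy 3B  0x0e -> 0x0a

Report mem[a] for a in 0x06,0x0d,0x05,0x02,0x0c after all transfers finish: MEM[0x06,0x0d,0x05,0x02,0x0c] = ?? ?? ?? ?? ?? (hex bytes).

  after D0: wrote 4B at 0x0a = 492745ee
  after D1: wrote 2B at 0x0e = 4927
  after D2: wrote 2B at 0x0f = 4927
  after D3: wrote 4B at 0x0e = 492745ee
  after D4: wrote 4B at 0x03 = 45ee4927
  after D5: wrote 3B at 0x0a = 492745
query mem[0x06]=0x27, mem[0x0d]=0xee, mem[0x05]=0x49, mem[0x02]=0xd3, mem[0x0c]=0x45

MEM[0x06,0x0d,0x05,0x02,0x0c] = 27 ee 49 d3 45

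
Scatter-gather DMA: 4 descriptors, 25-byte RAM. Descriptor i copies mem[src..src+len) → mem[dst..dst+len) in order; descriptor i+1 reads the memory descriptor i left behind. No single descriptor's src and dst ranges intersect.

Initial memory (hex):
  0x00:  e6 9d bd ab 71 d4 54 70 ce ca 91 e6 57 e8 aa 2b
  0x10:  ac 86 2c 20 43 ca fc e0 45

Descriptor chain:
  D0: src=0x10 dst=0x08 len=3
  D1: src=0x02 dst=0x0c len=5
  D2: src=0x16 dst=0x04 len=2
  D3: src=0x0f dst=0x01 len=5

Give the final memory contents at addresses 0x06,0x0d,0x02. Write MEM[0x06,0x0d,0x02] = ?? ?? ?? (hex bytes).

#0 dst[0x08+3] := {0xac,0x86,0x2c}
#1 dst[0x0c+5] := {0xbd,0xab,0x71,0xd4,0x54}
#2 dst[0x04+2] := {0xfc,0xe0}
#3 dst[0x01+5] := {0xd4,0x54,0x86,0x2c,0x20}
query mem[0x06]=0x54, mem[0x0d]=0xab, mem[0x02]=0x54

MEM[0x06,0x0d,0x02] = 54 ab 54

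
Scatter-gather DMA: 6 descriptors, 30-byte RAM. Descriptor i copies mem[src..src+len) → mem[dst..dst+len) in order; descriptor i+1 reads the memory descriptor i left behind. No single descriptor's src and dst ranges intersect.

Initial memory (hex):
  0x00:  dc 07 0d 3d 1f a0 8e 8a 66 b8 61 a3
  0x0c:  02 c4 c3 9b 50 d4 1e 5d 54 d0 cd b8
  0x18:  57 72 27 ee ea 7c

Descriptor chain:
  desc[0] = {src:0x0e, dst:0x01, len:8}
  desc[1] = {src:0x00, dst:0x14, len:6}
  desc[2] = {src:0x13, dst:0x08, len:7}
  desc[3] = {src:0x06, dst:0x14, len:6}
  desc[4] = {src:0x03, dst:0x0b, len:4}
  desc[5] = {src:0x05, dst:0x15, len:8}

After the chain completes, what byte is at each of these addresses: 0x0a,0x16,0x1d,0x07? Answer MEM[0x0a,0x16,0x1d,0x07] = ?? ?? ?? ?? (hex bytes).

#0 dst[0x01+8] := {0xc3,0x9b,0x50,0xd4,0x1e,0x5d,0x54,0xd0}
#1 dst[0x14+6] := {0xdc,0xc3,0x9b,0x50,0xd4,0x1e}
#2 dst[0x08+7] := {0x5d,0xdc,0xc3,0x9b,0x50,0xd4,0x1e}
#3 dst[0x14+6] := {0x5d,0x54,0x5d,0xdc,0xc3,0x9b}
#4 dst[0x0b+4] := {0x50,0xd4,0x1e,0x5d}
#5 dst[0x15+8] := {0x1e,0x5d,0x54,0x5d,0xdc,0xc3,0x50,0xd4}
query mem[0x0a]=0xc3, mem[0x16]=0x5d, mem[0x1d]=0x7c, mem[0x07]=0x54

MEM[0x0a,0x16,0x1d,0x07] = c3 5d 7c 54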